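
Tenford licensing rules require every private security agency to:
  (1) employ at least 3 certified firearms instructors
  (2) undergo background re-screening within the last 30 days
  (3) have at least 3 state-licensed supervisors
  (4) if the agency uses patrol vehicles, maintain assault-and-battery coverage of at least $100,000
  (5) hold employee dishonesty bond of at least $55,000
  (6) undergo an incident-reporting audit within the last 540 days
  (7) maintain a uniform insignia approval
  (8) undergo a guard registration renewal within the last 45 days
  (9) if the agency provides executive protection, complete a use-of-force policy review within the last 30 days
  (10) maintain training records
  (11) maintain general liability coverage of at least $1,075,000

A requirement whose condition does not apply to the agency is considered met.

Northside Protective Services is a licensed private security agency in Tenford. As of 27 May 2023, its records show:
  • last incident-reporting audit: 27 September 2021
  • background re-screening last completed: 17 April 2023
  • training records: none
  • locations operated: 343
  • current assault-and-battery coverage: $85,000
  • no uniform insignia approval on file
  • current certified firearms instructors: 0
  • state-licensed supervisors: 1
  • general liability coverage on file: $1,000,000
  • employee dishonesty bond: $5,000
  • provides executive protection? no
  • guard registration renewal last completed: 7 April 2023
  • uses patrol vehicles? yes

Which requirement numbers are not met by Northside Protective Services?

1, 2, 3, 4, 5, 6, 7, 8, 10, 11

1. certified firearms instructors 0 < 3 → not met
2. background re-screening 40 days ago vs limit 30 → not met
3. state-licensed supervisors 1 < 3 → not met
4. condition 'uses patrol vehicles' holds; assault-and-battery coverage $85,000 < $100,000 → not met
5. employee dishonesty bond $5,000 < $55,000 → not met
6. incident-reporting audit 607 days ago vs limit 540 → not met
7. uniform insignia approval absent → not met
8. guard registration renewal 50 days ago vs limit 45 → not met
9. condition 'provides executive protection' does not hold → requirement n/a → met
10. training records absent → not met
11. general liability coverage $1,000,000 < $1,075,000 → not met
Not met: 1, 2, 3, 4, 5, 6, 7, 8, 10, 11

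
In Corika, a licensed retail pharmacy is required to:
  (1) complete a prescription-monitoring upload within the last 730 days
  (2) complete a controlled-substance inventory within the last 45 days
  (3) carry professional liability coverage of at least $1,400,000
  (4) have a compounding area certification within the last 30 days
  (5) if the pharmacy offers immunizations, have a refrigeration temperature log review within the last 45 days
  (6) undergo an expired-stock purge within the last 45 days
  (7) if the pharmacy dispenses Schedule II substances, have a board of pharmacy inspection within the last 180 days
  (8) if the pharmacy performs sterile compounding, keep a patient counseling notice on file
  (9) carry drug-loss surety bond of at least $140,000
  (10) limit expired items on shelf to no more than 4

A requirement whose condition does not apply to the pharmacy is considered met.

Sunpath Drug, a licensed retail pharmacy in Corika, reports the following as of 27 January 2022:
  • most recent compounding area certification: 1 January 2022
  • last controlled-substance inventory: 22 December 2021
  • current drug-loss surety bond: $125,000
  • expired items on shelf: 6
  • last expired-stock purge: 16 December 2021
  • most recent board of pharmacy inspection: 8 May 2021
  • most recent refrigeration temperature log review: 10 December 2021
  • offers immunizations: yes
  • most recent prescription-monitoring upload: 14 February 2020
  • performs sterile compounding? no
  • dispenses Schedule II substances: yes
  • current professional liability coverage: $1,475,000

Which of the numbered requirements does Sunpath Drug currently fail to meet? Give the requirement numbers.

5, 7, 9, 10

1. prescription-monitoring upload 713 days ago vs limit 730 → met
2. controlled-substance inventory 36 days ago vs limit 45 → met
3. professional liability coverage $1,475,000 ≥ $1,400,000 → met
4. compounding area certification 26 days ago vs limit 30 → met
5. condition 'offers immunizations' holds; refrigeration temperature log review 48 days ago vs limit 45 → not met
6. expired-stock purge 42 days ago vs limit 45 → met
7. condition 'dispenses Schedule II substances' holds; board of pharmacy inspection 264 days ago vs limit 180 → not met
8. condition 'performs sterile compounding' does not hold → requirement n/a → met
9. drug-loss surety bond $125,000 < $140,000 → not met
10. expired items on shelf 6 > 4 → not met
Not met: 5, 7, 9, 10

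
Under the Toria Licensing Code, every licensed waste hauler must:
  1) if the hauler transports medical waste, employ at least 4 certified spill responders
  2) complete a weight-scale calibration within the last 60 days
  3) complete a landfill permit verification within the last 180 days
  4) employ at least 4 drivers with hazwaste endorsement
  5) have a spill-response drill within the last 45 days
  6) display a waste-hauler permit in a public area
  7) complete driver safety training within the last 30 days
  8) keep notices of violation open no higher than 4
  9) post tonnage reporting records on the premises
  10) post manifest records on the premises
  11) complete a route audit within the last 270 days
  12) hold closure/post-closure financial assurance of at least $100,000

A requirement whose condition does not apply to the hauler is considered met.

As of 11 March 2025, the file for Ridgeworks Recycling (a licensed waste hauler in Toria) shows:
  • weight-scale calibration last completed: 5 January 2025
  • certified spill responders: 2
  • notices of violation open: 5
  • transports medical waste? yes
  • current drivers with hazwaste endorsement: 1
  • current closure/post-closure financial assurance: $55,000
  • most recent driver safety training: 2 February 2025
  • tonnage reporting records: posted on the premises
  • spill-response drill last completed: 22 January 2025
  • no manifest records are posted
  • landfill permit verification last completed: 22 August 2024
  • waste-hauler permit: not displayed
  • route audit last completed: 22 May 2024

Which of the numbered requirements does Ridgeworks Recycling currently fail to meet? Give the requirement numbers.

1. condition 'transports medical waste' holds; certified spill responders 2 < 4 → not met
2. weight-scale calibration 65 days ago vs limit 60 → not met
3. landfill permit verification 201 days ago vs limit 180 → not met
4. drivers with hazwaste endorsement 1 < 4 → not met
5. spill-response drill 48 days ago vs limit 45 → not met
6. waste-hauler permit absent → not met
7. driver safety training 37 days ago vs limit 30 → not met
8. notices of violation open 5 > 4 → not met
9. tonnage reporting records present → met
10. manifest records absent → not met
11. route audit 293 days ago vs limit 270 → not met
12. closure/post-closure financial assurance $55,000 < $100,000 → not met
Not met: 1, 2, 3, 4, 5, 6, 7, 8, 10, 11, 12

1, 2, 3, 4, 5, 6, 7, 8, 10, 11, 12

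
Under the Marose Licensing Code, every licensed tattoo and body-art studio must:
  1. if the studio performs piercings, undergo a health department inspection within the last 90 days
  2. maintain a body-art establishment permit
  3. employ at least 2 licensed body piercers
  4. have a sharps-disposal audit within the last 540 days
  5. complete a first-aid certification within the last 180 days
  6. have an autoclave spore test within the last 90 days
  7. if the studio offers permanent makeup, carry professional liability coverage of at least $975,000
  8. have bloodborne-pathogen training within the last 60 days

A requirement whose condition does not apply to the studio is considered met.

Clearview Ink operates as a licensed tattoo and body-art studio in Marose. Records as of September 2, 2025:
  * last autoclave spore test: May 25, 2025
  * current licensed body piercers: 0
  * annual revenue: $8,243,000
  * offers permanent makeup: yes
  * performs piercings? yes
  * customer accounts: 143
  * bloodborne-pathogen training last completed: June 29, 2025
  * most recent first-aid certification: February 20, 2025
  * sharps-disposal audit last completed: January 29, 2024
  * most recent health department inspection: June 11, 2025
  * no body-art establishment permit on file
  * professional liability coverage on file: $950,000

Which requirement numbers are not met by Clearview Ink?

1. condition 'performs piercings' holds; health department inspection 83 days ago vs limit 90 → met
2. body-art establishment permit absent → not met
3. licensed body piercers 0 < 2 → not met
4. sharps-disposal audit 582 days ago vs limit 540 → not met
5. first-aid certification 194 days ago vs limit 180 → not met
6. autoclave spore test 100 days ago vs limit 90 → not met
7. condition 'offers permanent makeup' holds; professional liability coverage $950,000 < $975,000 → not met
8. bloodborne-pathogen training 65 days ago vs limit 60 → not met
Not met: 2, 3, 4, 5, 6, 7, 8

2, 3, 4, 5, 6, 7, 8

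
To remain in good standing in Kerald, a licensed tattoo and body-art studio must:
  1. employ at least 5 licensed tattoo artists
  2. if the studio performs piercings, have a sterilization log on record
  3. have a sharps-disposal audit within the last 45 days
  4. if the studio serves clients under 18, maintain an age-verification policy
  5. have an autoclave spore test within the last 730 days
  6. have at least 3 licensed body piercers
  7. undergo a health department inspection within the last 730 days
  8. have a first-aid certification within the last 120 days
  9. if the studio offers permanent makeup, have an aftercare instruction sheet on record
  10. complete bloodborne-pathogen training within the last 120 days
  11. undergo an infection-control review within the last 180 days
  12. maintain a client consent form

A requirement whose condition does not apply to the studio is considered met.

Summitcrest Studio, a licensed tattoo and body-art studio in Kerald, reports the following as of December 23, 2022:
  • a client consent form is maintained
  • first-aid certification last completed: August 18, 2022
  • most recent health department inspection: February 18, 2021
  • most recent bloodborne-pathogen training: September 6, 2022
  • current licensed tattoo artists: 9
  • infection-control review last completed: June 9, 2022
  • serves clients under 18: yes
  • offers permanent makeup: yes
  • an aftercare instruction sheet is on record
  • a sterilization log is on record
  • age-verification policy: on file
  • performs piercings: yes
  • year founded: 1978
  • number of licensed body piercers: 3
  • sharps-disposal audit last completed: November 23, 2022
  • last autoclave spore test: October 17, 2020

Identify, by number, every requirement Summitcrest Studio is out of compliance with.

5, 8, 11

1. licensed tattoo artists 9 ≥ 5 → met
2. condition 'performs piercings' holds; sterilization log present → met
3. sharps-disposal audit 30 days ago vs limit 45 → met
4. condition 'serves clients under 18' holds; age-verification policy present → met
5. autoclave spore test 797 days ago vs limit 730 → not met
6. licensed body piercers 3 ≥ 3 → met
7. health department inspection 673 days ago vs limit 730 → met
8. first-aid certification 127 days ago vs limit 120 → not met
9. condition 'offers permanent makeup' holds; aftercare instruction sheet present → met
10. bloodborne-pathogen training 108 days ago vs limit 120 → met
11. infection-control review 197 days ago vs limit 180 → not met
12. client consent form present → met
Not met: 5, 8, 11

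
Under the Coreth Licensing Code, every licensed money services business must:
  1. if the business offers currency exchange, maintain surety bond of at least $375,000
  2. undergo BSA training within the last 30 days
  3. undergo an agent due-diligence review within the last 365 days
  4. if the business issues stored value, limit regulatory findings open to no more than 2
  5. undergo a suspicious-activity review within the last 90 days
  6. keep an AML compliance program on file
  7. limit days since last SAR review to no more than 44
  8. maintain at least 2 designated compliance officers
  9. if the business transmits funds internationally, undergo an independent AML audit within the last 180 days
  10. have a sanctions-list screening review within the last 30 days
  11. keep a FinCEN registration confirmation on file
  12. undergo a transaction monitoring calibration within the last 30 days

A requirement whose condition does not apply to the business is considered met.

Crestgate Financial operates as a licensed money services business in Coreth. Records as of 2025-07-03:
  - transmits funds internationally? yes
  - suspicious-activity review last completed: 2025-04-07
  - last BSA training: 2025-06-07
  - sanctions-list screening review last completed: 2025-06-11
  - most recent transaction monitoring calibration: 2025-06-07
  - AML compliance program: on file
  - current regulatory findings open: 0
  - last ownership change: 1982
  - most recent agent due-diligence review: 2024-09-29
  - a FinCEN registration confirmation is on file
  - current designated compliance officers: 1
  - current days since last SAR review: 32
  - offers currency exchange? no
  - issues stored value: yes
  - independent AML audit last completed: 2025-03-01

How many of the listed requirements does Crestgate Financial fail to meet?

1. condition 'offers currency exchange' does not hold → requirement n/a → met
2. BSA training 26 days ago vs limit 30 → met
3. agent due-diligence review 277 days ago vs limit 365 → met
4. condition 'issues stored value' holds; regulatory findings open 0 ≤ 2 → met
5. suspicious-activity review 87 days ago vs limit 90 → met
6. AML compliance program present → met
7. days since last SAR review 32 ≤ 44 → met
8. designated compliance officers 1 < 2 → not met
9. condition 'transmits funds internationally' holds; independent AML audit 124 days ago vs limit 180 → met
10. sanctions-list screening review 22 days ago vs limit 30 → met
11. FinCEN registration confirmation present → met
12. transaction monitoring calibration 26 days ago vs limit 30 → met
Not met: 1 of 12

1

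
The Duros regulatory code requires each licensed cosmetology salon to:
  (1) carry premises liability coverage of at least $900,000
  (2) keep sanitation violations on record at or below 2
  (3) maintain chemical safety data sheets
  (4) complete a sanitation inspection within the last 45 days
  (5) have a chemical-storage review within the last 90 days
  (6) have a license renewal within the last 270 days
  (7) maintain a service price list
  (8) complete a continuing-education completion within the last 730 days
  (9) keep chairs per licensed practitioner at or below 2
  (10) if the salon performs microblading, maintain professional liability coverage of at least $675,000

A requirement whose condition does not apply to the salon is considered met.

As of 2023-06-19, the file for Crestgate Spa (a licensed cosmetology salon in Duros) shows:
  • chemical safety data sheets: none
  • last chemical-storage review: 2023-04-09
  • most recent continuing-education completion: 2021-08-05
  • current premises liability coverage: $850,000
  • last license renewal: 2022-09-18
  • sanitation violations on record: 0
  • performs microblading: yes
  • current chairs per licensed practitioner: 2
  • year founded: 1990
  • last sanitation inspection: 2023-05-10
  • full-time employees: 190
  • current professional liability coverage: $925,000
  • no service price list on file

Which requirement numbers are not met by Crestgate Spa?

1. premises liability coverage $850,000 < $900,000 → not met
2. sanitation violations on record 0 ≤ 2 → met
3. chemical safety data sheets absent → not met
4. sanitation inspection 40 days ago vs limit 45 → met
5. chemical-storage review 71 days ago vs limit 90 → met
6. license renewal 274 days ago vs limit 270 → not met
7. service price list absent → not met
8. continuing-education completion 683 days ago vs limit 730 → met
9. chairs per licensed practitioner 2 ≤ 2 → met
10. condition 'performs microblading' holds; professional liability coverage $925,000 ≥ $675,000 → met
Not met: 1, 3, 6, 7

1, 3, 6, 7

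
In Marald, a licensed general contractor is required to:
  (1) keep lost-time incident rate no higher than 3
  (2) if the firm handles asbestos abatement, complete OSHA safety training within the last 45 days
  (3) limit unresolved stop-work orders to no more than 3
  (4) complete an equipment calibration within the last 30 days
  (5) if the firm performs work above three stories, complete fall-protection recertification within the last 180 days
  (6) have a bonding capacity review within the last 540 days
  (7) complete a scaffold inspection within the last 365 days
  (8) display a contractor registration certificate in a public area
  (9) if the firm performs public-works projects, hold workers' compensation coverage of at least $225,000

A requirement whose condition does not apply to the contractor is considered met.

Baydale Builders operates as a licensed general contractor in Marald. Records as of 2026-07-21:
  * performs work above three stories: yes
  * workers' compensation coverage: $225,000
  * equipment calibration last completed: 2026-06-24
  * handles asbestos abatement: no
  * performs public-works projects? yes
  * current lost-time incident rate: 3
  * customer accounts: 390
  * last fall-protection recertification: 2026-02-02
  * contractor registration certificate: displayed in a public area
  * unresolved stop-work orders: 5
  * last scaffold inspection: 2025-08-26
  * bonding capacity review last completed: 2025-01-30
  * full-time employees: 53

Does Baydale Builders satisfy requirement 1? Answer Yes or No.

1. lost-time incident rate 3 ≤ 3 → met

Yes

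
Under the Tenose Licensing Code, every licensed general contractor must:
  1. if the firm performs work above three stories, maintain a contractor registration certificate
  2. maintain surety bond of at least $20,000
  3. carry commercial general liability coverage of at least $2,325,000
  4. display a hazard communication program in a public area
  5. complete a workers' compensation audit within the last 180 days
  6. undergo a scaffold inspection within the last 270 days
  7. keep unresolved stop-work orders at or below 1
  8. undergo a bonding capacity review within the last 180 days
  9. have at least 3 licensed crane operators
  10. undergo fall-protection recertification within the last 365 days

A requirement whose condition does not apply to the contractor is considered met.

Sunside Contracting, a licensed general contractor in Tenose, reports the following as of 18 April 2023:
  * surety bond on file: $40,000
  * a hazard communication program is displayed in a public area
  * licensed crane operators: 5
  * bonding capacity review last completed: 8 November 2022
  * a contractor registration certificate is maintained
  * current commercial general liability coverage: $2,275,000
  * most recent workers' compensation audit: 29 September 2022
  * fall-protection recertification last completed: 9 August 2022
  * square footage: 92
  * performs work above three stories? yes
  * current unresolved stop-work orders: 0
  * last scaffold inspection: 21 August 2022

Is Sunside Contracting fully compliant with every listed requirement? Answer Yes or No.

No

1. condition 'performs work above three stories' holds; contractor registration certificate present → met
2. surety bond $40,000 ≥ $20,000 → met
3. commercial general liability coverage $2,275,000 < $2,325,000 → not met
4. hazard communication program present → met
5. workers' compensation audit 201 days ago vs limit 180 → not met
6. scaffold inspection 240 days ago vs limit 270 → met
7. unresolved stop-work orders 0 ≤ 1 → met
8. bonding capacity review 161 days ago vs limit 180 → met
9. licensed crane operators 5 ≥ 3 → met
10. fall-protection recertification 252 days ago vs limit 365 → met
Not met: 3, 5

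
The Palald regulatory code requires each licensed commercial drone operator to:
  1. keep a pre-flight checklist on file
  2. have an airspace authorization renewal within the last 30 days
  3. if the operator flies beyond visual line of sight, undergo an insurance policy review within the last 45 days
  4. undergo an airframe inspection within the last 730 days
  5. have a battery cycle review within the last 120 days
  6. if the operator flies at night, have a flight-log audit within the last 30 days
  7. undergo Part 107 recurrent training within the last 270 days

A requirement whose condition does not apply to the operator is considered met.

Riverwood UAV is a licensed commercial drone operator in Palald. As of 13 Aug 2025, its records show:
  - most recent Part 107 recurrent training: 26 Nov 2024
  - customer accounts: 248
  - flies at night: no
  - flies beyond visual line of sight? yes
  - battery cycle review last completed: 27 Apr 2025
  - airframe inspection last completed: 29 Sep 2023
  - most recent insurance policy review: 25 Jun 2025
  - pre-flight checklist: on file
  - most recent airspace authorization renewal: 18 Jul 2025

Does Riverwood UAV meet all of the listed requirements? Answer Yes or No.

1. pre-flight checklist present → met
2. airspace authorization renewal 26 days ago vs limit 30 → met
3. condition 'flies beyond visual line of sight' holds; insurance policy review 49 days ago vs limit 45 → not met
4. airframe inspection 684 days ago vs limit 730 → met
5. battery cycle review 108 days ago vs limit 120 → met
6. condition 'flies at night' does not hold → requirement n/a → met
7. Part 107 recurrent training 260 days ago vs limit 270 → met
Not met: 3

No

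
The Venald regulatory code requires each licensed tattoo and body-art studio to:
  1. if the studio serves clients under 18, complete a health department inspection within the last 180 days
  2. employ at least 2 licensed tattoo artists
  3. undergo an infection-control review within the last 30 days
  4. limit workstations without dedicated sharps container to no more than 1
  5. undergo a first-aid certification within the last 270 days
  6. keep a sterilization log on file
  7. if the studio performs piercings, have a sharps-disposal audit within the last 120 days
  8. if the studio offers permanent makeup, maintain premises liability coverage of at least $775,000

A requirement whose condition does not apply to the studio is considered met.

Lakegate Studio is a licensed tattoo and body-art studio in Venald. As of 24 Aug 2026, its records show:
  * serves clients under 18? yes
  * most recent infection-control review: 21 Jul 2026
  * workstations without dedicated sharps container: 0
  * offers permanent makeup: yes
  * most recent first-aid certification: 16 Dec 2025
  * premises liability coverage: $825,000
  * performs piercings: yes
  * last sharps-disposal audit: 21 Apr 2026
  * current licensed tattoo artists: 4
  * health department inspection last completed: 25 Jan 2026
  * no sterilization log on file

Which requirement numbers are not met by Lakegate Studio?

1. condition 'serves clients under 18' holds; health department inspection 211 days ago vs limit 180 → not met
2. licensed tattoo artists 4 ≥ 2 → met
3. infection-control review 34 days ago vs limit 30 → not met
4. workstations without dedicated sharps container 0 ≤ 1 → met
5. first-aid certification 251 days ago vs limit 270 → met
6. sterilization log absent → not met
7. condition 'performs piercings' holds; sharps-disposal audit 125 days ago vs limit 120 → not met
8. condition 'offers permanent makeup' holds; premises liability coverage $825,000 ≥ $775,000 → met
Not met: 1, 3, 6, 7

1, 3, 6, 7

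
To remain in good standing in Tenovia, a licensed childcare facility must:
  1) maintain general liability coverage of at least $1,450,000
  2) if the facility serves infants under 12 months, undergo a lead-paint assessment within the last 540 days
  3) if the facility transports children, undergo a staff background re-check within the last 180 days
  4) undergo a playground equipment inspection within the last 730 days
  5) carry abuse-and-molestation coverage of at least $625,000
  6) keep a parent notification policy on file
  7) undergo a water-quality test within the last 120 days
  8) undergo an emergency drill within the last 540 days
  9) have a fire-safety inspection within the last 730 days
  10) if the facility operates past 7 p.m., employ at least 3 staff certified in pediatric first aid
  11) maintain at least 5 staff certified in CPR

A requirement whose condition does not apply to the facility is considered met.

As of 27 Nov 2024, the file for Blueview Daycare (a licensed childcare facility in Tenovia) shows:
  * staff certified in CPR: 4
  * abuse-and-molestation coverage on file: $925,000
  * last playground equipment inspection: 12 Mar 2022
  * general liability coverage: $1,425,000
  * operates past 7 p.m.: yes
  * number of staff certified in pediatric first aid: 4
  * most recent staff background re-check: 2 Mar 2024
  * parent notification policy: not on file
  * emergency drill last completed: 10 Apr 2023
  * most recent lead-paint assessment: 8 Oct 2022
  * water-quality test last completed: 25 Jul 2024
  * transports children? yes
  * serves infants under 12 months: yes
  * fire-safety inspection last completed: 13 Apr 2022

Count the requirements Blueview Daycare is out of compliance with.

1. general liability coverage $1,425,000 < $1,450,000 → not met
2. condition 'serves infants under 12 months' holds; lead-paint assessment 781 days ago vs limit 540 → not met
3. condition 'transports children' holds; staff background re-check 270 days ago vs limit 180 → not met
4. playground equipment inspection 991 days ago vs limit 730 → not met
5. abuse-and-molestation coverage $925,000 ≥ $625,000 → met
6. parent notification policy absent → not met
7. water-quality test 125 days ago vs limit 120 → not met
8. emergency drill 597 days ago vs limit 540 → not met
9. fire-safety inspection 959 days ago vs limit 730 → not met
10. condition 'operates past 7 p.m.' holds; staff certified in pediatric first aid 4 ≥ 3 → met
11. staff certified in CPR 4 < 5 → not met
Not met: 9 of 11

9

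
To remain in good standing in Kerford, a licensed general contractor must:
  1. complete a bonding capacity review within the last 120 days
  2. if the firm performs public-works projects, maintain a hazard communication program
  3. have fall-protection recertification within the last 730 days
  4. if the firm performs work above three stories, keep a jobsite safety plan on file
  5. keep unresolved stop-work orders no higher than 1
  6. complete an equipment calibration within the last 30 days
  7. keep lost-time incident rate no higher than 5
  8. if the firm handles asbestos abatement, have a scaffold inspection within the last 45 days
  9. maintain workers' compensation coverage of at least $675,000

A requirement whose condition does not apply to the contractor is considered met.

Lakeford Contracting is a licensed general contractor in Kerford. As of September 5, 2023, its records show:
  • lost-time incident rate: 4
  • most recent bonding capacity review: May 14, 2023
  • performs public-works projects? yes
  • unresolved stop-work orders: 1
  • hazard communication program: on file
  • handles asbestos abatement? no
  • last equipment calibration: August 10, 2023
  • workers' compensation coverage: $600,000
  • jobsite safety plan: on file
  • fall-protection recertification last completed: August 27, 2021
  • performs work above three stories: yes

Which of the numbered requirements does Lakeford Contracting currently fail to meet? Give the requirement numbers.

1. bonding capacity review 114 days ago vs limit 120 → met
2. condition 'performs public-works projects' holds; hazard communication program present → met
3. fall-protection recertification 739 days ago vs limit 730 → not met
4. condition 'performs work above three stories' holds; jobsite safety plan present → met
5. unresolved stop-work orders 1 ≤ 1 → met
6. equipment calibration 26 days ago vs limit 30 → met
7. lost-time incident rate 4 ≤ 5 → met
8. condition 'handles asbestos abatement' does not hold → requirement n/a → met
9. workers' compensation coverage $600,000 < $675,000 → not met
Not met: 3, 9

3, 9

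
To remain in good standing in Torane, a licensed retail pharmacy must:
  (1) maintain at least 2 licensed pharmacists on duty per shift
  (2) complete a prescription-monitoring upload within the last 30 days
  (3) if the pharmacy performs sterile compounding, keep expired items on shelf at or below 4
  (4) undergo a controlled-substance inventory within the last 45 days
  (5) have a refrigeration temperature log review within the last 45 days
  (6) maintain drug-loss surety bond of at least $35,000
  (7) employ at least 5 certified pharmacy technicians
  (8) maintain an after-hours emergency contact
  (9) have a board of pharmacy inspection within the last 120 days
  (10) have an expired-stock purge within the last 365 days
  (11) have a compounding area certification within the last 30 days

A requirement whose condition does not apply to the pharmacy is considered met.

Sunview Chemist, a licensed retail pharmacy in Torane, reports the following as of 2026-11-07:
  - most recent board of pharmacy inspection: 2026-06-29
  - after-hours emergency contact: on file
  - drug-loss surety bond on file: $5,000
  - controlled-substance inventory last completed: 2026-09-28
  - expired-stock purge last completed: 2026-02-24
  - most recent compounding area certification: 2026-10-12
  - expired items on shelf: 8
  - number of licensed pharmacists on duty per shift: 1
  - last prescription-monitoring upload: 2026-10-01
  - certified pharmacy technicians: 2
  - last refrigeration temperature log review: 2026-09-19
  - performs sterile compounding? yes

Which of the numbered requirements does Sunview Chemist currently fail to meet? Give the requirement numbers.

1, 2, 3, 5, 6, 7, 9

1. licensed pharmacists on duty per shift 1 < 2 → not met
2. prescription-monitoring upload 37 days ago vs limit 30 → not met
3. condition 'performs sterile compounding' holds; expired items on shelf 8 > 4 → not met
4. controlled-substance inventory 40 days ago vs limit 45 → met
5. refrigeration temperature log review 49 days ago vs limit 45 → not met
6. drug-loss surety bond $5,000 < $35,000 → not met
7. certified pharmacy technicians 2 < 5 → not met
8. after-hours emergency contact present → met
9. board of pharmacy inspection 131 days ago vs limit 120 → not met
10. expired-stock purge 256 days ago vs limit 365 → met
11. compounding area certification 26 days ago vs limit 30 → met
Not met: 1, 2, 3, 5, 6, 7, 9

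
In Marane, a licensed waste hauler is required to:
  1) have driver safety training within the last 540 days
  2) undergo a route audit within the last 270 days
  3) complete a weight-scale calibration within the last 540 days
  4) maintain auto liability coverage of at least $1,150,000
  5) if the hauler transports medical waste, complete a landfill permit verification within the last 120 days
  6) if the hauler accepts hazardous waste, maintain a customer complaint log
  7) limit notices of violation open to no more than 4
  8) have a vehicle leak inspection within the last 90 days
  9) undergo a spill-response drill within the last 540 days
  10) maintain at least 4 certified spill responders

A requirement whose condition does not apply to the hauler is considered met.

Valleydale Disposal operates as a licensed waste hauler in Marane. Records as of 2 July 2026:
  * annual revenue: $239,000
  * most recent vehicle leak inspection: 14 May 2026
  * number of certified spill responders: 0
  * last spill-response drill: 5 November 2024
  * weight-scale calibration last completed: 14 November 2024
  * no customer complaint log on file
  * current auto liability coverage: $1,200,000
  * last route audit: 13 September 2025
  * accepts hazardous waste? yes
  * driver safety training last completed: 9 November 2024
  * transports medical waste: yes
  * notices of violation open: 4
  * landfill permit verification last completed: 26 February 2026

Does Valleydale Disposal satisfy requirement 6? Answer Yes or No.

6. condition 'accepts hazardous waste' holds; customer complaint log absent → not met

No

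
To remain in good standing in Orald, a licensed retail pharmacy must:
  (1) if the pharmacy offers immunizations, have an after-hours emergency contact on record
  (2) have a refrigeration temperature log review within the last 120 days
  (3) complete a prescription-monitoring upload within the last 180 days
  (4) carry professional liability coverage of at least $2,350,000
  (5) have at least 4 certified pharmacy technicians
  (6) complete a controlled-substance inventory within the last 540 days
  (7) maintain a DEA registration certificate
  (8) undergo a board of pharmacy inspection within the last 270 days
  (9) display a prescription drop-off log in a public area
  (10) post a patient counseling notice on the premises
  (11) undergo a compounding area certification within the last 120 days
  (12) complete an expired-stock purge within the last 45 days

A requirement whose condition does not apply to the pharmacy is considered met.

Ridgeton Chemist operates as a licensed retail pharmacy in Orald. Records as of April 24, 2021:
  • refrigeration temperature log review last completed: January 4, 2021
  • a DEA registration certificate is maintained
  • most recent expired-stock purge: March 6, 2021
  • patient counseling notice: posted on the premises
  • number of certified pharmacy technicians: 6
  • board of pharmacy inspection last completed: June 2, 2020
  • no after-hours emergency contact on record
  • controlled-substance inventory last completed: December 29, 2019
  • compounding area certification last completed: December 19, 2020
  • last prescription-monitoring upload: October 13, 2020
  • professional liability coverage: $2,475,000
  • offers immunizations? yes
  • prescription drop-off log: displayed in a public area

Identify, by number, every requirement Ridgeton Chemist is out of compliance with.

1, 3, 8, 11, 12

1. condition 'offers immunizations' holds; after-hours emergency contact absent → not met
2. refrigeration temperature log review 110 days ago vs limit 120 → met
3. prescription-monitoring upload 193 days ago vs limit 180 → not met
4. professional liability coverage $2,475,000 ≥ $2,350,000 → met
5. certified pharmacy technicians 6 ≥ 4 → met
6. controlled-substance inventory 482 days ago vs limit 540 → met
7. DEA registration certificate present → met
8. board of pharmacy inspection 326 days ago vs limit 270 → not met
9. prescription drop-off log present → met
10. patient counseling notice present → met
11. compounding area certification 126 days ago vs limit 120 → not met
12. expired-stock purge 49 days ago vs limit 45 → not met
Not met: 1, 3, 8, 11, 12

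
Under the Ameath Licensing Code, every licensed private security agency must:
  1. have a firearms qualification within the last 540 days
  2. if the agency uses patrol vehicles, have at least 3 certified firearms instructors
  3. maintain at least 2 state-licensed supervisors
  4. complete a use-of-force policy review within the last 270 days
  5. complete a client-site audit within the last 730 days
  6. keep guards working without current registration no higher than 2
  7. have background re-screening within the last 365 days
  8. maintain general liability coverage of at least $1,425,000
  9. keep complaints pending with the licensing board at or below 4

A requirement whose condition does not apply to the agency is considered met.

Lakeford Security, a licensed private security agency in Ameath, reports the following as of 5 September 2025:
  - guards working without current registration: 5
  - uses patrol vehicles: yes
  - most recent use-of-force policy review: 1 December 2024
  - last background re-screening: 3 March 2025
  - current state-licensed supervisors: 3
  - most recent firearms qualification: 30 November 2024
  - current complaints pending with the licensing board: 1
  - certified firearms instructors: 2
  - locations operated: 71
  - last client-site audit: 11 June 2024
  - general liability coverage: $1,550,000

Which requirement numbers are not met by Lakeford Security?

2, 4, 6

1. firearms qualification 279 days ago vs limit 540 → met
2. condition 'uses patrol vehicles' holds; certified firearms instructors 2 < 3 → not met
3. state-licensed supervisors 3 ≥ 2 → met
4. use-of-force policy review 278 days ago vs limit 270 → not met
5. client-site audit 451 days ago vs limit 730 → met
6. guards working without current registration 5 > 2 → not met
7. background re-screening 186 days ago vs limit 365 → met
8. general liability coverage $1,550,000 ≥ $1,425,000 → met
9. complaints pending with the licensing board 1 ≤ 4 → met
Not met: 2, 4, 6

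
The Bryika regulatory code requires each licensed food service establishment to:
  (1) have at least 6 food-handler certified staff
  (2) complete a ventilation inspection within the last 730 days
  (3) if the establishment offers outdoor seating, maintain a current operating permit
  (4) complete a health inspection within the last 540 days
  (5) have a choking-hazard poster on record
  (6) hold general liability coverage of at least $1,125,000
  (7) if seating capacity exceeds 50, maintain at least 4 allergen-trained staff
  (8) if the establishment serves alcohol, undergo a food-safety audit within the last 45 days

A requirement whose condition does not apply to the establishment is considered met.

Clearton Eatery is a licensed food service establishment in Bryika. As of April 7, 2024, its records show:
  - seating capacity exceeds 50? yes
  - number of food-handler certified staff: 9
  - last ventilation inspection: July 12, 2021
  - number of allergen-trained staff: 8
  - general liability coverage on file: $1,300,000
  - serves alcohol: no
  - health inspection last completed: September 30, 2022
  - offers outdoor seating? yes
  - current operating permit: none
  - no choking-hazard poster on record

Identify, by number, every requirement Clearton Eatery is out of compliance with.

1. food-handler certified staff 9 ≥ 6 → met
2. ventilation inspection 1000 days ago vs limit 730 → not met
3. condition 'offers outdoor seating' holds; current operating permit absent → not met
4. health inspection 555 days ago vs limit 540 → not met
5. choking-hazard poster absent → not met
6. general liability coverage $1,300,000 ≥ $1,125,000 → met
7. condition 'seating capacity exceeds 50' holds; allergen-trained staff 8 ≥ 4 → met
8. condition 'serves alcohol' does not hold → requirement n/a → met
Not met: 2, 3, 4, 5

2, 3, 4, 5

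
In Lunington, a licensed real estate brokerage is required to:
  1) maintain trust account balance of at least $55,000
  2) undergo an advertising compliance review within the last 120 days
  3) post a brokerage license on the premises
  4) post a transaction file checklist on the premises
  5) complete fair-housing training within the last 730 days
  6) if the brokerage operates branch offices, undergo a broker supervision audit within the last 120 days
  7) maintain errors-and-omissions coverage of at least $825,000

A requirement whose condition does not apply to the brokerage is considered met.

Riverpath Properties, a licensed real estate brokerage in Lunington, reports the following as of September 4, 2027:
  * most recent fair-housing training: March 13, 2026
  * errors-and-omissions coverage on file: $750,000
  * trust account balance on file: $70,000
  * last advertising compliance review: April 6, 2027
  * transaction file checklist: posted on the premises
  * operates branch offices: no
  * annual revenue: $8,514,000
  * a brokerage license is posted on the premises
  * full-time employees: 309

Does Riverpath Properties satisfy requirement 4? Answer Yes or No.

Yes

4. transaction file checklist present → met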